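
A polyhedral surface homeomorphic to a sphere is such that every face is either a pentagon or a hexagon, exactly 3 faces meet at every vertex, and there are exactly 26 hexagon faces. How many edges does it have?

Let x be the number of pentagons; then F = 26 + x.
Edge–face incidences: 2E = 6·26 + 5·x = 156 + 5x.
Every vertex has degree 3, so 3V = 2E.
Euler: V − E + F = 2 ⇒ (2E)/3 − E + (26 + x) = 2.
Multiply by 6: 2·(2E) − 3·(2E) + 6·(26 + x) = 12, i.e. 156 + 6x − (156 + 5x) = 12.
Collecting terms: x = 12.
Then 2E = 156 + 5·12 = 216, so E = 108, V = 2E/3 = 72, F = 26 + 12 = 38.

108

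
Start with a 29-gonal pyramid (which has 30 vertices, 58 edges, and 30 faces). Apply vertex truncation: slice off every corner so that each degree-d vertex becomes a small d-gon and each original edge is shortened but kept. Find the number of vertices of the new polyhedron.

116

Truncation replaces each original edge-end by a new vertex, so V′ = 2E = 116.
Each original edge survives, and each old vertex of degree d contributes d new edges; summing degrees gives Σd = 2E, so E′ = E + 2E = 3E = 174.
Each original face survives and each original vertex becomes one new face: F′ = F + V = 60.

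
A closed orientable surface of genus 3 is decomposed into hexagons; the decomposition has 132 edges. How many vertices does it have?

84

χ = 2 − 2·3 = -4, and every face is a hexagon so 6F = 2E.
F = 2E/6 = 44. Then V = -4 + E − F = -4 + 132 − 44 = 84.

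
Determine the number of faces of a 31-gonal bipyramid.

62

A bipyramid over an n-gon has 2n triangular faces and n + 2 vertices: V = 31 + 2 = 33, E = 3·31 = 93, F = 2·31 = 62.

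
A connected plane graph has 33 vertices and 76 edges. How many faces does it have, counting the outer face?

Euler's formula for a connected plane graph: V − E + F = 2, so F = 2 − 33 + 76 = 45.

45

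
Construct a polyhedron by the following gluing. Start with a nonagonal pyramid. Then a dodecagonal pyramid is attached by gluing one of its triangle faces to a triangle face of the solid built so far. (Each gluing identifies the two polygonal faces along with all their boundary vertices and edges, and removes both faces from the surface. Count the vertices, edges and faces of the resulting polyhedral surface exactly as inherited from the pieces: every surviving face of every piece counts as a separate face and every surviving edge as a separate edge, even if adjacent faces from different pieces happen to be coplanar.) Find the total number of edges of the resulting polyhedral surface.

A nonagonal pyramid: V=10, E=18, F=10.
Attach a dodecagonal pyramid (V=13, E=24, F=13) along a 3-gon: merge 3 vertices and 3 edges, delete both glued faces → V=20, E=39, F=21.
Check: V − E + F = 20 − 39 + 21 = 2.

39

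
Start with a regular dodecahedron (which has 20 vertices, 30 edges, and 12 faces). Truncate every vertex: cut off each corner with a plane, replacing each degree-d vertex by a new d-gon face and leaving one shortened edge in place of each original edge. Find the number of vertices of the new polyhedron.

60

Truncation replaces each original edge-end by a new vertex, so V′ = 2E = 60.
Each original edge survives, and each old vertex of degree d contributes d new edges; summing degrees gives Σd = 2E, so E′ = E + 2E = 3E = 90.
Each original face survives and each original vertex becomes one new face: F′ = F + V = 32.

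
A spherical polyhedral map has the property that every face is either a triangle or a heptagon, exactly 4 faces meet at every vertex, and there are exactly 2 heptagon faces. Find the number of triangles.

Let x be the number of triangles; then F = 2 + x.
Edge–face incidences: 2E = 7·2 + 3·x = 14 + 3x.
Every vertex has degree 4, so 4V = 2E.
Euler: V − E + F = 2 ⇒ (2E)/4 − E + (2 + x) = 2.
Multiply by 8: 2·(2E) − 4·(2E) + 8·(2 + x) = 16, i.e. 16 + 8x − 2·(14 + 3x) = 16.
Collecting terms: 2x − 12 = 16, so 2x = 28, so x = 14.
Then 2E = 14 + 3·14 = 56, so E = 28, V = 2E/4 = 14, F = 2 + 14 = 16.

14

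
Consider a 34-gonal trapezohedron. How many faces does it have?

The n-trapezohedron (dual of the n-antiprism) has V = 2·34 + 2 = 70, E = 4·34 = 136, F = 2·34 = 68.

68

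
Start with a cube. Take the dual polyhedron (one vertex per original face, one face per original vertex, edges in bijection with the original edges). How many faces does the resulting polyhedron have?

The base solid has V = 8, E = 12, F = 6.
The dual swaps V and F and preserves E: V′ = F = 6, E′ = E = 12, F′ = V = 8.

8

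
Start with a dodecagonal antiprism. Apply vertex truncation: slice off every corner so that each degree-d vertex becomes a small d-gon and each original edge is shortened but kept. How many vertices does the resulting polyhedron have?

The base solid has V = 24, E = 48, F = 26.
Truncation replaces each original edge-end by a new vertex, so V′ = 2E = 96.
Each original edge survives, and each old vertex of degree d contributes d new edges; summing degrees gives Σd = 2E, so E′ = E + 2E = 3E = 144.
Each original face survives and each original vertex becomes one new face: F′ = F + V = 50.

96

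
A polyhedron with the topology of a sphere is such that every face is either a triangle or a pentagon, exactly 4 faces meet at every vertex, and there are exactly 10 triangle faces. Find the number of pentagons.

Let x be the number of pentagons; then F = 10 + x.
Edge–face incidences: 2E = 3·10 + 5·x = 30 + 5x.
Every vertex has degree 4, so 4V = 2E.
Euler: V − E + F = 2 ⇒ (2E)/4 − E + (10 + x) = 2.
Multiply by 8: 2·(2E) − 4·(2E) + 8·(10 + x) = 16, i.e. 80 + 8x − 2·(30 + 5x) = 16.
Collecting terms: −2x + 20 = 16, so −2x = −4, so x = 2.
Then 2E = 30 + 5·2 = 40, so E = 20, V = 2E/4 = 10, F = 10 + 2 = 12.

2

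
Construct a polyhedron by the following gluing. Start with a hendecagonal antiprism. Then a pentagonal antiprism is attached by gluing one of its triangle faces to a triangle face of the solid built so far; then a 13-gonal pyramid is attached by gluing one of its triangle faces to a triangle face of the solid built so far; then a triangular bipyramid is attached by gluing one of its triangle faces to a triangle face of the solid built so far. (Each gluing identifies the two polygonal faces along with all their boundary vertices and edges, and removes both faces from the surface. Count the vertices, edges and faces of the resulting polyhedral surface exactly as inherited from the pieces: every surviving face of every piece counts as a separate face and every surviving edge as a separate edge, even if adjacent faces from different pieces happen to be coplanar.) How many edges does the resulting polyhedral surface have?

90

A hendecagonal antiprism: V=22, E=44, F=24.
Attach a pentagonal antiprism (V=10, E=20, F=12) along a 3-gon: merge 3 vertices and 3 edges, delete both glued faces → V=29, E=61, F=34.
Attach a 13-gonal pyramid (V=14, E=26, F=14) along a 3-gon: merge 3 vertices and 3 edges, delete both glued faces → V=40, E=84, F=46.
Attach a triangular bipyramid (V=5, E=9, F=6) along a 3-gon: merge 3 vertices and 3 edges, delete both glued faces → V=42, E=90, F=50.
Check: V − E + F = 42 − 90 + 50 = 2.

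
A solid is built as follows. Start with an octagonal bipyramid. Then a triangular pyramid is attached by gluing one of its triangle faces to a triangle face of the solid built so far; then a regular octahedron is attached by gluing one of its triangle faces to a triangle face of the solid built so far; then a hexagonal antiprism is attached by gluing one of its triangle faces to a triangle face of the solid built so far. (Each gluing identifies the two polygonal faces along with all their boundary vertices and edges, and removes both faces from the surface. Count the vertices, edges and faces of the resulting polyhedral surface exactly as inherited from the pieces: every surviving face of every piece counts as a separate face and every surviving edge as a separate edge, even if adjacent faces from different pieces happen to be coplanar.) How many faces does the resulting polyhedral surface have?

An octagonal bipyramid: V=10, E=24, F=16.
Attach a triangular pyramid (V=4, E=6, F=4) along a 3-gon: merge 3 vertices and 3 edges, delete both glued faces → V=11, E=27, F=18.
Attach a regular octahedron (V=6, E=12, F=8) along a 3-gon: merge 3 vertices and 3 edges, delete both glued faces → V=14, E=36, F=24.
Attach a hexagonal antiprism (V=12, E=24, F=14) along a 3-gon: merge 3 vertices and 3 edges, delete both glued faces → V=23, E=57, F=36.
Check: V − E + F = 23 − 57 + 36 = 2.

36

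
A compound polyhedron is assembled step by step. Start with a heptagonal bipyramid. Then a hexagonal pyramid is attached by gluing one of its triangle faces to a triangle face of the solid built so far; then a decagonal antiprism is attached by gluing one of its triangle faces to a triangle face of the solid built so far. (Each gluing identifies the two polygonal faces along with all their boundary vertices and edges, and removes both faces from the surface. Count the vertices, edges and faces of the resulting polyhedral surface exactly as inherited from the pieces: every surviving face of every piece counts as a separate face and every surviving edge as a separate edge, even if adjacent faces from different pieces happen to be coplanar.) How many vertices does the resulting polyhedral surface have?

A heptagonal bipyramid: V=9, E=21, F=14.
Attach a hexagonal pyramid (V=7, E=12, F=7) along a 3-gon: merge 3 vertices and 3 edges, delete both glued faces → V=13, E=30, F=19.
Attach a decagonal antiprism (V=20, E=40, F=22) along a 3-gon: merge 3 vertices and 3 edges, delete both glued faces → V=30, E=67, F=39.
Check: V − E + F = 30 − 67 + 39 = 2.

30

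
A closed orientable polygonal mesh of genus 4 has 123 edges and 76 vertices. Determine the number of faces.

41

For a closed orientable surface of genus 4, χ = 2 − 2·4 = -6.
F = -6 − V + E = -6 − 76 + 123 = 41.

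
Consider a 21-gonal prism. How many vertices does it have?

A prism on an n-gon has two n-gon bases and n rectangular sides: V = 2·21 = 42, E = 3·21 = 63, F = 21 + 2 = 23.

42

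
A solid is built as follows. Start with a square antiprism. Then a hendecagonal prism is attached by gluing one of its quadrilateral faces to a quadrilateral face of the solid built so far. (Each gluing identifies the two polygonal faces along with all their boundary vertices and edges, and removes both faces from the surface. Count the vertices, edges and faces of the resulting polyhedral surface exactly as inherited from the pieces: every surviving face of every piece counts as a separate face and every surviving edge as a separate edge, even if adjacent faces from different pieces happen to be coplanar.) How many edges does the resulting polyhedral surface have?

A square antiprism: V=8, E=16, F=10.
Attach a hendecagonal prism (V=22, E=33, F=13) along a 4-gon: merge 4 vertices and 4 edges, delete both glued faces → V=26, E=45, F=21.
Check: V − E + F = 26 − 45 + 21 = 2.

45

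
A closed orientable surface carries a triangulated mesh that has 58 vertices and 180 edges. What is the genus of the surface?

2

Every face is a triangle and each edge borders two faces, so 3F = 2·180, giving F = 120.
χ = V − E + F = 58 − 180 + 120 = -2.
For a closed orientable surface χ = 2 − 2g, so g = (2 − (-2))/2 = 2.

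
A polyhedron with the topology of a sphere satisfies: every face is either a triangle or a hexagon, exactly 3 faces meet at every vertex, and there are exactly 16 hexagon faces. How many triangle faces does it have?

Let x be the number of triangles; then F = 16 + x.
Edge–face incidences: 2E = 6·16 + 3·x = 96 + 3x.
Every vertex has degree 3, so 3V = 2E.
Euler: V − E + F = 2 ⇒ (2E)/3 − E + (16 + x) = 2.
Multiply by 6: 2·(2E) − 3·(2E) + 6·(16 + x) = 12, i.e. 96 + 6x − (96 + 3x) = 12.
Collecting terms: 3x = 12, so x = 4.
Then 2E = 96 + 3·4 = 108, so E = 54, V = 2E/3 = 36, F = 16 + 4 = 20.

4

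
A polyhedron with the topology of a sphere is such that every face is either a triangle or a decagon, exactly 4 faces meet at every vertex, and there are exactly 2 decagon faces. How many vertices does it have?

20

Let x be the number of triangles; then F = 2 + x.
Edge–face incidences: 2E = 10·2 + 3·x = 20 + 3x.
Every vertex has degree 4, so 4V = 2E.
Euler: V − E + F = 2 ⇒ (2E)/4 − E + (2 + x) = 2.
Multiply by 8: 2·(2E) − 4·(2E) + 8·(2 + x) = 16, i.e. 16 + 8x − 2·(20 + 3x) = 16.
Collecting terms: 2x − 24 = 16, so 2x = 40, so x = 20.
Then 2E = 20 + 3·20 = 80, so E = 40, V = 2E/4 = 20, F = 2 + 20 = 22.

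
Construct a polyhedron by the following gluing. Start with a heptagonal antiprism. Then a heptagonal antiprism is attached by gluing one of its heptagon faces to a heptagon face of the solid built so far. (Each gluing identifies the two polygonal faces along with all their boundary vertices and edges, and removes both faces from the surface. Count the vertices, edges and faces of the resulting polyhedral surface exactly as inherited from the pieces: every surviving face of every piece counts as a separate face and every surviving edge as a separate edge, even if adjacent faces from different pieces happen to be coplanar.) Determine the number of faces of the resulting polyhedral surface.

30

A heptagonal antiprism: V=14, E=28, F=16.
Attach a heptagonal antiprism (V=14, E=28, F=16) along a 7-gon: merge 7 vertices and 7 edges, delete both glued faces → V=21, E=49, F=30.
Check: V − E + F = 21 − 49 + 30 = 2.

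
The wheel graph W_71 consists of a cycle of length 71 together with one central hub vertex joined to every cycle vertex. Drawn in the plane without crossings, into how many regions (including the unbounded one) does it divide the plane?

72

W_71 has V = 71 + 1 = 72 vertices and E = 2·71 = 142 edges.
By Euler's formula F = 2 − V + E = 2 − 72 + 142 = 72.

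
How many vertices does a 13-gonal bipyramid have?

15

A bipyramid over an n-gon has 2n triangular faces and n + 2 vertices: V = 13 + 2 = 15, E = 3·13 = 39, F = 2·13 = 26.
Check: V − E + F = 15 − 39 + 26 = 2.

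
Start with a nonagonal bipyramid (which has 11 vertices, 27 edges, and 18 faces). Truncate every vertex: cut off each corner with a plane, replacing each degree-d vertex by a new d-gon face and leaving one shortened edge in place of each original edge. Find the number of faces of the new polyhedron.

29

Truncation replaces each original edge-end by a new vertex, so V′ = 2E = 54.
Each original edge survives, and each old vertex of degree d contributes d new edges; summing degrees gives Σd = 2E, so E′ = E + 2E = 3E = 81.
Each original face survives and each original vertex becomes one new face: F′ = F + V = 29.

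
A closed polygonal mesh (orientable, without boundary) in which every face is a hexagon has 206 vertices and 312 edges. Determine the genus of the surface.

2

Every face is a hexagon and each edge borders two faces, so 6F = 2·312, giving F = 104.
χ = V − E + F = 206 − 312 + 104 = -2.
For a closed orientable surface χ = 2 − 2g, so g = (2 − (-2))/2 = 2.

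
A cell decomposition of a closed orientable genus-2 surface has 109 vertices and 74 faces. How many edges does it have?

For a closed orientable surface of genus 2, χ = 2 − 2·2 = -2.
E = V + F − (-2) = 109 + 74 − (-2) = 185.

185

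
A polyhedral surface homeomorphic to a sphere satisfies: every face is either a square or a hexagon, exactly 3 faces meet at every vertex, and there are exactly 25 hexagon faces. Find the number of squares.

6

Let x be the number of squares; then F = 25 + x.
Edge–face incidences: 2E = 6·25 + 4·x = 150 + 4x.
Every vertex has degree 3, so 3V = 2E.
Euler: V − E + F = 2 ⇒ (2E)/3 − E + (25 + x) = 2.
Multiply by 6: 2·(2E) − 3·(2E) + 6·(25 + x) = 12, i.e. 150 + 6x − (150 + 4x) = 12.
Collecting terms: 2x = 12, so x = 6.
Then 2E = 150 + 4·6 = 174, so E = 87, V = 2E/3 = 58, F = 25 + 6 = 31.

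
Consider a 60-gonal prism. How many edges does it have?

A prism on an n-gon has two n-gon bases and n rectangular sides: V = 2·60 = 120, E = 3·60 = 180, F = 60 + 2 = 62.

180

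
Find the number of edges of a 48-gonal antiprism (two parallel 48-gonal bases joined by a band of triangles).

192

An antiprism on an n-gon has two n-gon caps and 2n triangles: V = 2·48 = 96, E = 4·48 = 192, F = 2·48 + 2 = 98.
Check: V − E + F = 96 − 192 + 98 = 2.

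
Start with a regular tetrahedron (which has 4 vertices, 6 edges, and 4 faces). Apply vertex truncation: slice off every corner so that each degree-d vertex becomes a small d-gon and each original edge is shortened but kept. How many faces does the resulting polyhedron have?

Truncation replaces each original edge-end by a new vertex, so V′ = 2E = 12.
Each original edge survives, and each old vertex of degree d contributes d new edges; summing degrees gives Σd = 2E, so E′ = E + 2E = 3E = 18.
Each original face survives and each original vertex becomes one new face: F′ = F + V = 8.

8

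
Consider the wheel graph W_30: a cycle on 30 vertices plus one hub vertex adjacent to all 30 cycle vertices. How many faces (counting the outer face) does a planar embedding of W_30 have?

31

W_30 has V = 30 + 1 = 31 vertices and E = 2·30 = 60 edges.
By Euler's formula F = 2 − V + E = 2 − 31 + 60 = 31.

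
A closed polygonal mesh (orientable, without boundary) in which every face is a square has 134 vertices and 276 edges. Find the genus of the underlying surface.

Every face is a square and each edge borders two faces, so 4F = 2·276, giving F = 138.
χ = V − E + F = 134 − 276 + 138 = -4.
For a closed orientable surface χ = 2 − 2g, so g = (2 − (-4))/2 = 3.

3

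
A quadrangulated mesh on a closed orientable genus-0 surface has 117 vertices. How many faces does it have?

115

χ = 2 − 2·0 = 2, and every face is a square so 4F = 2E.
V − E + F = 2 with E = 4F/2 gives 117 − (4/2 − 1)·F = 2, so F = 115 and E = 230.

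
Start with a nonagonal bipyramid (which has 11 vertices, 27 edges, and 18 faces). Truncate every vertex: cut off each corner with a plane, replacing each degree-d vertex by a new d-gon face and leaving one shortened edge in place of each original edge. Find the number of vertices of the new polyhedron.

54

Truncation replaces each original edge-end by a new vertex, so V′ = 2E = 54.
Each original edge survives, and each old vertex of degree d contributes d new edges; summing degrees gives Σd = 2E, so E′ = E + 2E = 3E = 81.
Each original face survives and each original vertex becomes one new face: F′ = F + V = 29.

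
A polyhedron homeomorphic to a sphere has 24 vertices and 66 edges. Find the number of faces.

Here V − E + F = 2.
F = 2 − V + E = 2 − 24 + 66 = 44.

44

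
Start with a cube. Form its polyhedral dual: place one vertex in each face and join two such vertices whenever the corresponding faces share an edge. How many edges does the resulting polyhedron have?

The base solid has V = 8, E = 12, F = 6.
The dual swaps V and F and preserves E: V′ = F = 6, E′ = E = 12, F′ = V = 8.

12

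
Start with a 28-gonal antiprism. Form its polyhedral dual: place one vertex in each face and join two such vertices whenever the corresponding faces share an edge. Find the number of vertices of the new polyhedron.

The base solid has V = 56, E = 112, F = 58.
The dual swaps V and F and preserves E: V′ = F = 58, E′ = E = 112, F′ = V = 56.

58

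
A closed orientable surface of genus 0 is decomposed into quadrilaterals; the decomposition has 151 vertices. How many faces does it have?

χ = 2 − 2·0 = 2, and every face is a square so 4F = 2E.
V − E + F = 2 with E = 4F/2 gives 151 − (4/2 − 1)·F = 2, so F = 149 and E = 298.

149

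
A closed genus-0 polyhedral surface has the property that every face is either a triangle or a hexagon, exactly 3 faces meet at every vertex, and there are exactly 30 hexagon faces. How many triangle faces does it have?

4

Let x be the number of triangles; then F = 30 + x.
Edge–face incidences: 2E = 6·30 + 3·x = 180 + 3x.
Every vertex has degree 3, so 3V = 2E.
Euler: V − E + F = 2 ⇒ (2E)/3 − E + (30 + x) = 2.
Multiply by 6: 2·(2E) − 3·(2E) + 6·(30 + x) = 12, i.e. 180 + 6x − (180 + 3x) = 12.
Collecting terms: 3x = 12, so x = 4.
Then 2E = 180 + 3·4 = 192, so E = 96, V = 2E/3 = 64, F = 30 + 4 = 34.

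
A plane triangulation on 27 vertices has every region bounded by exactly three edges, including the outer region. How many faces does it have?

In a plane triangulation 3F = 2E and V − E + F = 2, so F = 2V − 4 = 2·27 − 4 = 50.

50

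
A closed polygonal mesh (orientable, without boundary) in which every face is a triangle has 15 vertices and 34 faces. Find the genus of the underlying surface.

2

Every face is a triangle, so 2E = 3·34 = 102, giving E = 51.
χ = V − E + F = 15 − 51 + 34 = -2.
For a closed orientable surface χ = 2 − 2g, so g = (2 − (-2))/2 = 2.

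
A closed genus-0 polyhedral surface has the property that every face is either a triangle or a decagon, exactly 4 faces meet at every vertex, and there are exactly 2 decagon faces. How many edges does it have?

40

Let x be the number of triangles; then F = 2 + x.
Edge–face incidences: 2E = 10·2 + 3·x = 20 + 3x.
Every vertex has degree 4, so 4V = 2E.
Euler: V − E + F = 2 ⇒ (2E)/4 − E + (2 + x) = 2.
Multiply by 8: 2·(2E) − 4·(2E) + 8·(2 + x) = 16, i.e. 16 + 8x − 2·(20 + 3x) = 16.
Collecting terms: 2x − 24 = 16, so 2x = 40, so x = 20.
Then 2E = 20 + 3·20 = 80, so E = 40, V = 2E/4 = 20, F = 2 + 20 = 22.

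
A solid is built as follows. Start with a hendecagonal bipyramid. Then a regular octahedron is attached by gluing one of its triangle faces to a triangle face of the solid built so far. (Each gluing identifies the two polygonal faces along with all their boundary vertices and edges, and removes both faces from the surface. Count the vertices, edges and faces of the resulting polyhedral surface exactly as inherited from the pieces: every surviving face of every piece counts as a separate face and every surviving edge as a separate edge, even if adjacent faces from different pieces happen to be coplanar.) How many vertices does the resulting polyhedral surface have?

16

A hendecagonal bipyramid: V=13, E=33, F=22.
Attach a regular octahedron (V=6, E=12, F=8) along a 3-gon: merge 3 vertices and 3 edges, delete both glued faces → V=16, E=42, F=28.
Check: V − E + F = 16 − 42 + 28 = 2.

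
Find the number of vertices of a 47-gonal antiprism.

94

An antiprism on an n-gon has two n-gon caps and 2n triangles: V = 2·47 = 94, E = 4·47 = 188, F = 2·47 + 2 = 96.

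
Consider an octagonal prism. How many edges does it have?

24

A prism on an n-gon has two n-gon bases and n rectangular sides: V = 2·8 = 16, E = 3·8 = 24, F = 8 + 2 = 10.
Check: V − E + F = 16 − 24 + 10 = 2.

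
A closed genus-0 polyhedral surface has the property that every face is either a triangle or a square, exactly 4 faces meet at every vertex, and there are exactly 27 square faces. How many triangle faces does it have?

Let x be the number of triangles; then F = 27 + x.
Edge–face incidences: 2E = 4·27 + 3·x = 108 + 3x.
Every vertex has degree 4, so 4V = 2E.
Euler: V − E + F = 2 ⇒ (2E)/4 − E + (27 + x) = 2.
Multiply by 8: 2·(2E) − 4·(2E) + 8·(27 + x) = 16, i.e. 216 + 8x − 2·(108 + 3x) = 16.
Collecting terms: 2x = 16, so x = 8.
Then 2E = 108 + 3·8 = 132, so E = 66, V = 2E/4 = 33, F = 27 + 8 = 35.

8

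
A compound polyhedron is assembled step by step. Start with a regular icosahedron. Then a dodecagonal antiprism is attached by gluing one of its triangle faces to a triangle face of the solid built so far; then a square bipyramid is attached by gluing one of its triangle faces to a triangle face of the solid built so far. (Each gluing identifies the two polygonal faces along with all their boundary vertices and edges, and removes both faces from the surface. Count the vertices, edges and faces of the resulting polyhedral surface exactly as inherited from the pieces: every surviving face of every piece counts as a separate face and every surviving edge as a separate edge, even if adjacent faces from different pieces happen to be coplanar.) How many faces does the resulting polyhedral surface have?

50

A regular icosahedron: V=12, E=30, F=20.
Attach a dodecagonal antiprism (V=24, E=48, F=26) along a 3-gon: merge 3 vertices and 3 edges, delete both glued faces → V=33, E=75, F=44.
Attach a square bipyramid (V=6, E=12, F=8) along a 3-gon: merge 3 vertices and 3 edges, delete both glued faces → V=36, E=84, F=50.
Check: V − E + F = 36 − 84 + 50 = 2.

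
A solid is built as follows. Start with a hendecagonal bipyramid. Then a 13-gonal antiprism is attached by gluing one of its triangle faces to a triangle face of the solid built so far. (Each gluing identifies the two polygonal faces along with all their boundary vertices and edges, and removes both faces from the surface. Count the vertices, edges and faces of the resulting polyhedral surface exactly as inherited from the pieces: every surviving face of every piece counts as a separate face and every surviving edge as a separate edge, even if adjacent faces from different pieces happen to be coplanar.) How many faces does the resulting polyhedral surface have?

A hendecagonal bipyramid: V=13, E=33, F=22.
Attach a 13-gonal antiprism (V=26, E=52, F=28) along a 3-gon: merge 3 vertices and 3 edges, delete both glued faces → V=36, E=82, F=48.
Check: V − E + F = 36 − 82 + 48 = 2.

48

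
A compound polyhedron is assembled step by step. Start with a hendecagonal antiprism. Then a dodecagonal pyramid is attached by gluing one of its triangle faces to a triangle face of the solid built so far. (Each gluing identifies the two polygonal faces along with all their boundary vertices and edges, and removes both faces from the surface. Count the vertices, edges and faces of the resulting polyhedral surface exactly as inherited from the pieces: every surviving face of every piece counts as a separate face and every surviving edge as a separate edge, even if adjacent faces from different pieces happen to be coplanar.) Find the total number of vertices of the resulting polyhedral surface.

32

A hendecagonal antiprism: V=22, E=44, F=24.
Attach a dodecagonal pyramid (V=13, E=24, F=13) along a 3-gon: merge 3 vertices and 3 edges, delete both glued faces → V=32, E=65, F=35.
Check: V − E + F = 32 − 65 + 35 = 2.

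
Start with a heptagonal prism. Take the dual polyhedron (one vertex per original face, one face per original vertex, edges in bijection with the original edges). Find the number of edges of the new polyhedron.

The base solid has V = 14, E = 21, F = 9.
The dual swaps V and F and preserves E: V′ = F = 9, E′ = E = 21, F′ = V = 14.

21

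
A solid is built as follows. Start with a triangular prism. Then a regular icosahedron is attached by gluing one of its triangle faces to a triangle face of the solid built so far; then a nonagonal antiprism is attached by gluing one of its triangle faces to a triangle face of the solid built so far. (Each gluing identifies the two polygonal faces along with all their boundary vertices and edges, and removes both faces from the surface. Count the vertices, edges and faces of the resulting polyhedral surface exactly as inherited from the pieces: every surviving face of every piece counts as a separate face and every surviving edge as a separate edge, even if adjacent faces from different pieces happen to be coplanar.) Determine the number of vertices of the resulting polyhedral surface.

A triangular prism: V=6, E=9, F=5.
Attach a regular icosahedron (V=12, E=30, F=20) along a 3-gon: merge 3 vertices and 3 edges, delete both glued faces → V=15, E=36, F=23.
Attach a nonagonal antiprism (V=18, E=36, F=20) along a 3-gon: merge 3 vertices and 3 edges, delete both glued faces → V=30, E=69, F=41.
Check: V − E + F = 30 − 69 + 41 = 2.

30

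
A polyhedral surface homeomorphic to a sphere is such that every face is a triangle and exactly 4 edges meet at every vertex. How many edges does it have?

Each face has 3 edges and each edge borders two faces, so 2E = 3F.
Each vertex has degree 4, so 4V = 2E and hence V = 3F/4.
Euler: V − E + F = 2 ⇒ (3F/4) − (3F/2) + F = 2.
Multiply by 8: (6 − 12 + 8)F = 16, i.e. 2F = 16.
So F = 8, E = 3·8/2 = 12, V = 3·8/4 = 6.

12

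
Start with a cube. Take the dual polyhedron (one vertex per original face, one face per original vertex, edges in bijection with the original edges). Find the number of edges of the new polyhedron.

The base solid has V = 8, E = 12, F = 6.
The dual swaps V and F and preserves E: V′ = F = 6, E′ = E = 12, F′ = V = 8.

12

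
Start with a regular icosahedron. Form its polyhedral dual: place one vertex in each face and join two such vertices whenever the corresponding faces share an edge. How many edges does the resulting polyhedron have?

The base solid has V = 12, E = 30, F = 20.
The dual swaps V and F and preserves E: V′ = F = 20, E′ = E = 30, F′ = V = 12.

30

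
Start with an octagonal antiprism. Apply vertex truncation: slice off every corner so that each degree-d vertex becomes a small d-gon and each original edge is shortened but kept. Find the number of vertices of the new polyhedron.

The base solid has V = 16, E = 32, F = 18.
Truncation replaces each original edge-end by a new vertex, so V′ = 2E = 64.
Each original edge survives, and each old vertex of degree d contributes d new edges; summing degrees gives Σd = 2E, so E′ = E + 2E = 3E = 96.
Each original face survives and each original vertex becomes one new face: F′ = F + V = 34.

64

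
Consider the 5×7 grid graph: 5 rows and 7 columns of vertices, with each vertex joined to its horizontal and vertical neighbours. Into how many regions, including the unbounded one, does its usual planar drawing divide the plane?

25

The grid has V = 5·7 = 35 vertices and E = 5·6 + 7·4 = 58 edges.
F = 2 − V + E = 2 − 35 + 58 = 25.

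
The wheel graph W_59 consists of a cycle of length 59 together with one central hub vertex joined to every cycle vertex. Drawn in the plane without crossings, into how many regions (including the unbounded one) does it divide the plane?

W_59 has V = 59 + 1 = 60 vertices and E = 2·59 = 118 edges.
By Euler's formula F = 2 − V + E = 2 − 60 + 118 = 60.

60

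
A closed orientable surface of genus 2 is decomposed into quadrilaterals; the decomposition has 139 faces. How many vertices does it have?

χ = 2 − 2·2 = -2, and every face is a square so 4F = 2E.
E = 4·139/2 = 278. Then V = -2 + E − F = -2 + 278 − 139 = 137.

137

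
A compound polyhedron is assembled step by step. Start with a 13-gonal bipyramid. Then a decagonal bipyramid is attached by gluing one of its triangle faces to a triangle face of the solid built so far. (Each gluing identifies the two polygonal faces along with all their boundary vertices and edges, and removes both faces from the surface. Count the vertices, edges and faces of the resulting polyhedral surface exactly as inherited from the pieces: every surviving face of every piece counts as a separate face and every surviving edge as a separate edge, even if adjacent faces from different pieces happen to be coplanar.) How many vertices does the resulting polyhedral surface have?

A 13-gonal bipyramid: V=15, E=39, F=26.
Attach a decagonal bipyramid (V=12, E=30, F=20) along a 3-gon: merge 3 vertices and 3 edges, delete both glued faces → V=24, E=66, F=44.
Check: V − E + F = 24 − 66 + 44 = 2.

24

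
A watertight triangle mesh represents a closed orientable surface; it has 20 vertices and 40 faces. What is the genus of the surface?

Every face is a triangle, so 2E = 3·40 = 120, giving E = 60.
χ = V − E + F = 20 − 60 + 40 = 0.
For a closed orientable surface χ = 2 − 2g, so g = (2 − (0))/2 = 1.

1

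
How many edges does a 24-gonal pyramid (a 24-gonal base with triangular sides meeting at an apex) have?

48

A pyramid on an n-gon base has one n-gon and n triangles: V = 24 + 1 = 25, E = 2·24 = 48, F = 24 + 1 = 25.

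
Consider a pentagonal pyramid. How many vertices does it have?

6

A pyramid on an n-gon base has one n-gon and n triangles: V = 5 + 1 = 6, E = 2·5 = 10, F = 5 + 1 = 6.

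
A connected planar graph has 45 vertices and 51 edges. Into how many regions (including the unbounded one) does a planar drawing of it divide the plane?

8

Euler's formula for a connected plane graph: V − E + F = 2, so F = 2 − 45 + 51 = 8.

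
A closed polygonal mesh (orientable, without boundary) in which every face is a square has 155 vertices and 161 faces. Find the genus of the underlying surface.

4

Every face is a square, so 2E = 4·161 = 644, giving E = 322.
χ = V − E + F = 155 − 322 + 161 = -6.
For a closed orientable surface χ = 2 − 2g, so g = (2 − (-6))/2 = 4.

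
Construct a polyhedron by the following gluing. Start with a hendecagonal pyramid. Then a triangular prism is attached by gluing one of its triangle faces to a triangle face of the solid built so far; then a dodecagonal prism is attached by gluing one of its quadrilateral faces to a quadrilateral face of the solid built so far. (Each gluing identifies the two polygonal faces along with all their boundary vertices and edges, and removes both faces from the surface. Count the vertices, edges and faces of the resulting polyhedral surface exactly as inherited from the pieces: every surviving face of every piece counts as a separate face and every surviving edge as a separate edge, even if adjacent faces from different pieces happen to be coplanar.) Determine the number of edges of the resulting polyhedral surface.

A hendecagonal pyramid: V=12, E=22, F=12.
Attach a triangular prism (V=6, E=9, F=5) along a 3-gon: merge 3 vertices and 3 edges, delete both glued faces → V=15, E=28, F=15.
Attach a dodecagonal prism (V=24, E=36, F=14) along a 4-gon: merge 4 vertices and 4 edges, delete both glued faces → V=35, E=60, F=27.
Check: V − E + F = 35 − 60 + 27 = 2.

60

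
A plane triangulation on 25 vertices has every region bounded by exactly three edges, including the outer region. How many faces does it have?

46

In a plane triangulation 3F = 2E and V − E + F = 2, so F = 2V − 4 = 2·25 − 4 = 46.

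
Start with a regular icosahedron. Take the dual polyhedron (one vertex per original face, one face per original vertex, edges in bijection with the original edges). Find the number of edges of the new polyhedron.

30

The base solid has V = 12, E = 30, F = 20.
The dual swaps V and F and preserves E: V′ = F = 20, E′ = E = 30, F′ = V = 12.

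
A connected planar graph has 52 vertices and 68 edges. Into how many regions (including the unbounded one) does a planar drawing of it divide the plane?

Euler's formula for a connected plane graph: V − E + F = 2, so F = 2 − 52 + 68 = 18.

18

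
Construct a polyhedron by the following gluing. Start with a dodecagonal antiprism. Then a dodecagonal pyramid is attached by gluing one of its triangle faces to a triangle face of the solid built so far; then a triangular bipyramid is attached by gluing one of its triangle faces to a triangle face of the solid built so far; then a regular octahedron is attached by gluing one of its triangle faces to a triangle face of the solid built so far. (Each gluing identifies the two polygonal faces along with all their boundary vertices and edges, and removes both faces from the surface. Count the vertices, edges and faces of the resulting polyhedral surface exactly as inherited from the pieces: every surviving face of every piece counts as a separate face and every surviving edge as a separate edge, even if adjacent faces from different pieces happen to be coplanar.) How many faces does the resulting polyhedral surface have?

A dodecagonal antiprism: V=24, E=48, F=26.
Attach a dodecagonal pyramid (V=13, E=24, F=13) along a 3-gon: merge 3 vertices and 3 edges, delete both glued faces → V=34, E=69, F=37.
Attach a triangular bipyramid (V=5, E=9, F=6) along a 3-gon: merge 3 vertices and 3 edges, delete both glued faces → V=36, E=75, F=41.
Attach a regular octahedron (V=6, E=12, F=8) along a 3-gon: merge 3 vertices and 3 edges, delete both glued faces → V=39, E=84, F=47.
Check: V − E + F = 39 − 84 + 47 = 2.

47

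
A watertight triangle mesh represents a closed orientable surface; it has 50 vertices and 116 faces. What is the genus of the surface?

5

Every face is a triangle, so 2E = 3·116 = 348, giving E = 174.
χ = V − E + F = 50 − 174 + 116 = -8.
For a closed orientable surface χ = 2 − 2g, so g = (2 − (-8))/2 = 5.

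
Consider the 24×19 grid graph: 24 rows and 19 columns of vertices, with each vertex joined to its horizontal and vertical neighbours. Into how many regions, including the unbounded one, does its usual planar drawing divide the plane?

The grid has V = 24·19 = 456 vertices and E = 24·18 + 19·23 = 869 edges.
F = 2 − V + E = 2 − 456 + 869 = 415.

415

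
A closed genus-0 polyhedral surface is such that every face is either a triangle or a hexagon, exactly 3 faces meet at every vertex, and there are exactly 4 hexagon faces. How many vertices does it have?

Let x be the number of triangles; then F = 4 + x.
Edge–face incidences: 2E = 6·4 + 3·x = 24 + 3x.
Every vertex has degree 3, so 3V = 2E.
Euler: V − E + F = 2 ⇒ (2E)/3 − E + (4 + x) = 2.
Multiply by 6: 2·(2E) − 3·(2E) + 6·(4 + x) = 12, i.e. 24 + 6x − (24 + 3x) = 12.
Collecting terms: 3x = 12, so x = 4.
Then 2E = 24 + 3·4 = 36, so E = 18, V = 2E/3 = 12, F = 4 + 4 = 8.

12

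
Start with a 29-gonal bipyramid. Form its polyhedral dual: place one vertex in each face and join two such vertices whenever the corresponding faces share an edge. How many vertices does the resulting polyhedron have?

58

The base solid has V = 31, E = 87, F = 58.
The dual swaps V and F and preserves E: V′ = F = 58, E′ = E = 87, F′ = V = 31.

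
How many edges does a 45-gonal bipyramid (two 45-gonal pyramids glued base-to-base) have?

A bipyramid over an n-gon has 2n triangular faces and n + 2 vertices: V = 45 + 2 = 47, E = 3·45 = 135, F = 2·45 = 90.

135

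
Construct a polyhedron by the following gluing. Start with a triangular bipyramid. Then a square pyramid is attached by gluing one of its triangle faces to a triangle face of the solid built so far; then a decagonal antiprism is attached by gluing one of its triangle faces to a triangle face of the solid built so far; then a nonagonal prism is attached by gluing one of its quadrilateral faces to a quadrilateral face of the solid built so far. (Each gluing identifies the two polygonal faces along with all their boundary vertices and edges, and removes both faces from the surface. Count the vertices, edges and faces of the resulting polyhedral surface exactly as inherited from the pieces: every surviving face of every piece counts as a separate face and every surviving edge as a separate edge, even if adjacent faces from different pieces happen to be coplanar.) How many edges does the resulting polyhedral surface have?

74

A triangular bipyramid: V=5, E=9, F=6.
Attach a square pyramid (V=5, E=8, F=5) along a 3-gon: merge 3 vertices and 3 edges, delete both glued faces → V=7, E=14, F=9.
Attach a decagonal antiprism (V=20, E=40, F=22) along a 3-gon: merge 3 vertices and 3 edges, delete both glued faces → V=24, E=51, F=29.
Attach a nonagonal prism (V=18, E=27, F=11) along a 4-gon: merge 4 vertices and 4 edges, delete both glued faces → V=38, E=74, F=38.
Check: V − E + F = 38 − 74 + 38 = 2.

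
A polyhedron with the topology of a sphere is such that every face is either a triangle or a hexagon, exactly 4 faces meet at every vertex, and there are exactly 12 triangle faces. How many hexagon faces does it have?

Let x be the number of hexagons; then F = 12 + x.
Edge–face incidences: 2E = 3·12 + 6·x = 36 + 6x.
Every vertex has degree 4, so 4V = 2E.
Euler: V − E + F = 2 ⇒ (2E)/4 − E + (12 + x) = 2.
Multiply by 8: 2·(2E) − 4·(2E) + 8·(12 + x) = 16, i.e. 96 + 8x − 2·(36 + 6x) = 16.
Collecting terms: −4x + 24 = 16, so −4x = −8, so x = 2.
Then 2E = 36 + 6·2 = 48, so E = 24, V = 2E/4 = 12, F = 12 + 2 = 14.

2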